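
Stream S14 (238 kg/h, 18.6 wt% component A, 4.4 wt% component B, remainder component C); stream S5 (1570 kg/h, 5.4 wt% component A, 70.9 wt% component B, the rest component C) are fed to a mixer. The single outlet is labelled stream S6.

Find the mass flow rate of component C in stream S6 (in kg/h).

555.3 kg/h

component C out = component C in = 238×0.770 + 1570×0.237 = 555.35 kg/h.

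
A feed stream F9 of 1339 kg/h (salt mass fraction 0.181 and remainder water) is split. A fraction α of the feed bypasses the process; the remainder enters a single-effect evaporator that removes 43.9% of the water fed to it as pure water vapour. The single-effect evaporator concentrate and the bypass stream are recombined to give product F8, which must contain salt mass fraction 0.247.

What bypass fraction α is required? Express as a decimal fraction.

All 1339×0.181 = 242.36 kg/h of salt reaches F8, so F8 = 242.36/0.247 = 981.21 kg/h and vapour = 357.79 kg/h.
The evaporator receives (1−α)·1339 of feed at 0.819 water and removes 0.439 of that water:
0.439×0.819×(1−α)×1339 = 357.79
(1−α) = 357.79/481.43 = 0.7432;  α = 0.2568.

0.257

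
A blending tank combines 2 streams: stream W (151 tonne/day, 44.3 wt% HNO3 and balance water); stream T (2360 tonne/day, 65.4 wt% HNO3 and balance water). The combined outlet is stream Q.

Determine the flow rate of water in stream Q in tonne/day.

water out = water in = 151×0.557 + 2360×0.346 = 900.67 tonne/day.

900.7 tonne/day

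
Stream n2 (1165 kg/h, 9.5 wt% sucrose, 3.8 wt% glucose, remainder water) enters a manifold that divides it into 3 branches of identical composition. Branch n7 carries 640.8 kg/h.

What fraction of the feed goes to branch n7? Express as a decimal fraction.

0.550

Fraction to n7 = 640.8/1165 = 0.5500.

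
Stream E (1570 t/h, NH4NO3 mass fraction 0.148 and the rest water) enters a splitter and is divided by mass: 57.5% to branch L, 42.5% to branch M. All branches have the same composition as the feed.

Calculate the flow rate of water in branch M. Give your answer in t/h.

568.5 t/h

Branch M total = 0.425×1570 = 667.25 t/h.
water in M = 0.852×667.25 = 568.5 t/h.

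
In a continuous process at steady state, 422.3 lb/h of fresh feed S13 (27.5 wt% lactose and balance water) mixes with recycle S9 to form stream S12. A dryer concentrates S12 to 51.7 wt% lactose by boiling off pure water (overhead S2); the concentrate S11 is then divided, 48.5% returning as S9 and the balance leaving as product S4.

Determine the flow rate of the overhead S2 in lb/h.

Overall lactose balance (none leaves overhead): lactose in fresh feed = lactose in product, i.e. 422.3×0.275 = (1−0.485)·S11·0.517.
S11 = 116.13/(0.517×0.515) = 436.17 lb/h.
Recycle S9 = 0.485×436.17 = 211.54 lb/h.
Combined feed S12 = 422.3 + 211.54 = 633.84 lb/h.
Overhead S2 = S12 − S11 = 633.84 − 436.17 = 197.67 lb/h.

197.7 lb/h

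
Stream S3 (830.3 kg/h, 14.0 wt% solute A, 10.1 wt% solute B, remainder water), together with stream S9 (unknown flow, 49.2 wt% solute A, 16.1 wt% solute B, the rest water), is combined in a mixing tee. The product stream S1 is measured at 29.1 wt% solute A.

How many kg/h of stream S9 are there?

Let S9 be the unknown flow. Total out = 830.3 + S9.
solute A balance: 116.24 + 0.492·S9 = 0.291·(830.3 + S9)
(0.492 − 0.291)·S9 = 0.291×830.3 − 116.24 = 125.38
S9 = 125.38 / 0.201 = 623.76 kg/h

623.8 kg/h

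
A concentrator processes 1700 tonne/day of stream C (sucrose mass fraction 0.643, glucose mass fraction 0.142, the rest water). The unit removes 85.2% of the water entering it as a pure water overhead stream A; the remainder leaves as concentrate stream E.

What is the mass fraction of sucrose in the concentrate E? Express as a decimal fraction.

0.787

sucrose is not removed: 1700×0.643 = 1093.1 tonne/day of sucrose enters E.
water entering = 1700×0.215 = 365.5 tonne/day; overhead removed = 0.852×365.5 = 311.41 tonne/day.
Concentrate = 1700 − 311.41 = 1388.6 tonne/day.
Mass fraction = 1093.1/1388.6 = 0.787.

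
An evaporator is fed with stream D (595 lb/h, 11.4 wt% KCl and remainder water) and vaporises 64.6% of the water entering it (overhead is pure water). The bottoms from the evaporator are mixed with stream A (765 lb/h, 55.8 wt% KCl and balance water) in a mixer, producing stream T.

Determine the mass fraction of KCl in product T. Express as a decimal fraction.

0.485

Vapour removed = 0.646×0.886×595 = 340.55 lb/h; concentrate = 254.45 lb/h.
KCl reaching the mixer = 67.83 (from concentrate) + 765×0.558 = 494.7 lb/h.
Product flow = 254.45 + 765 = 1019.4 lb/h; KCl fraction = 0.485.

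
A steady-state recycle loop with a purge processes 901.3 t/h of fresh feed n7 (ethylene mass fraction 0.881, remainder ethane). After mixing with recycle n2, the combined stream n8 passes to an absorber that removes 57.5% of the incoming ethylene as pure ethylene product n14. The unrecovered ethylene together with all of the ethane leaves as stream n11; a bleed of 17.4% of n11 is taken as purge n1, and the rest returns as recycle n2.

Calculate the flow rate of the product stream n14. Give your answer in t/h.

703.6 t/h

ethylene in n8: m_A = 901.3×0.881 + (1−0.174)·(1−0.575)·m_A, so m_A = 794.05/0.6489 = 1223.6 t/h.
Product n14 = 0.575×1223.6 = 703.56 t/h.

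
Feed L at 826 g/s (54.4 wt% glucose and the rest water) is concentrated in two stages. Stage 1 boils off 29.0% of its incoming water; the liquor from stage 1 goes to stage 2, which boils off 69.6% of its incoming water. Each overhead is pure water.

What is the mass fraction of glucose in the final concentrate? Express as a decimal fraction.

water in feed = 826×0.456 = 376.66 g/s.
After stage 1: water left = (1−0.290)×376.66 = 267.43; stream total = 716.77 g/s.
After stage 2: water left = (1−0.696)×267.43 = 81.297; final concentrate = 530.64 g/s.
glucose fraction = 449.34/530.64 = 0.847.

0.847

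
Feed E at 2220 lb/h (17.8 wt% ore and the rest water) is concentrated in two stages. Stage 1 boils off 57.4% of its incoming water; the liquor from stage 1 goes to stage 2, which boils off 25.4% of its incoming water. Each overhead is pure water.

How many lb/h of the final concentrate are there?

975.1 lb/h

water in feed = 2220×0.822 = 1824.8 lb/h.
After stage 1: water left = (1−0.574)×1824.8 = 777.38; stream total = 1172.5 lb/h.
After stage 2: water left = (1−0.254)×777.38 = 579.93; final concentrate = 975.09 lb/h.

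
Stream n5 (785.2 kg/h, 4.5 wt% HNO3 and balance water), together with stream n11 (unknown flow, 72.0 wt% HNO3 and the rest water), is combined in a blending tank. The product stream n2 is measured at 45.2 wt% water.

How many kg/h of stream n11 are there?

Let n11 be the unknown flow. Total out = 785.2 + n11.
water balance: 749.87 + 0.280·n11 = 0.452·(785.2 + n11)
(0.280 − 0.452)·n11 = 0.452×785.2 − 749.87 = -394.96
n11 = -394.96 / -0.172 = 2296.3 kg/h

2296 kg/h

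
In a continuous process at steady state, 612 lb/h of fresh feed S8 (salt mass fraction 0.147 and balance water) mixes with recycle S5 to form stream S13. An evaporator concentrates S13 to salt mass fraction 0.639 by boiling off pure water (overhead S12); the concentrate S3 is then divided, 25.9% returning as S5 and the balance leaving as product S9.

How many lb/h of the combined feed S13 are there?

Overall salt balance (none leaves overhead): salt in fresh feed = salt in product, i.e. 612×0.147 = (1−0.259)·S3·0.639.
S3 = 89.964/(0.639×0.741) = 190 lb/h.
Recycle S5 = 0.259×190 = 49.21 lb/h.
Combined feed S13 = 612 + 49.21 = 661.21 lb/h.

661.2 lb/h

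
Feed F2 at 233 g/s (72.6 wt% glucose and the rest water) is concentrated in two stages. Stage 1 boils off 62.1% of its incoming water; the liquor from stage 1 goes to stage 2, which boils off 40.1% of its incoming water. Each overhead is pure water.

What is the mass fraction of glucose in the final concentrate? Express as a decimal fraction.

0.921

water in feed = 233×0.274 = 63.842 g/s.
After stage 1: water left = (1−0.621)×63.842 = 24.196; stream total = 193.35 g/s.
After stage 2: water left = (1−0.401)×24.196 = 14.493; final concentrate = 183.65 g/s.
glucose fraction = 169.16/183.65 = 0.921.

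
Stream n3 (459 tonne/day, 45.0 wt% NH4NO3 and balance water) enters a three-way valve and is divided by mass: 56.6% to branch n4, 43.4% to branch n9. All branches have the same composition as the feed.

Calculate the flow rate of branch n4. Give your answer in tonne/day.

Branch n4 flow = 0.566×459 = 259.79 tonne/day.

259.8 tonne/day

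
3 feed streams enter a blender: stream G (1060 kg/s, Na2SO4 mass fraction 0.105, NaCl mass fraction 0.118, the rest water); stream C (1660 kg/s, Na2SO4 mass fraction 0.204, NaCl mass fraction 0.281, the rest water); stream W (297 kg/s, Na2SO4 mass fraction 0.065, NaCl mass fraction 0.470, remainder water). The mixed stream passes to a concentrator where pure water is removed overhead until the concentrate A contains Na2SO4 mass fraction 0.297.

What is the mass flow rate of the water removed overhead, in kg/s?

1437 kg/s

Na2SO4 entering = 1060×0.105 + 1660×0.204 + 297×0.065 = 469.25 kg/s.
All Na2SO4 reports to A, so A = 469.25/0.297 = 1579.9 kg/s.
Total feed = 3017 kg/s; overhead = 3017 − 1579.9 = 1437.1 kg/s.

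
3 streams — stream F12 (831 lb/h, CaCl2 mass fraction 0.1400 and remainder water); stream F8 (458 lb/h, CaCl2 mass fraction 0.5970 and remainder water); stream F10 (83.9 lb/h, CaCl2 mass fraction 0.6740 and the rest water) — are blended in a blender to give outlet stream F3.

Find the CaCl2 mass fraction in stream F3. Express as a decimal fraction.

0.3251

Total flow out = 831 + 458 + 83.9 = 1372.9 lb/h.
CaCl2 in = 831×0.140 + 458×0.597 + 83.9×0.674 = 446.31 lb/h.
CaCl2 mass fraction in F3 = 446.31/1372.9 = 0.3251.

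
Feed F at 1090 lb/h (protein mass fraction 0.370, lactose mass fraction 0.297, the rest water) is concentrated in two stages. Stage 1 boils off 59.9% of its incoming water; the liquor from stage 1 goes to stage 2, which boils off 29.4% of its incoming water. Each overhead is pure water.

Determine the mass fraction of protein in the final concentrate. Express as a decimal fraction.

0.486

water in feed = 1090×0.333 = 362.97 lb/h.
After stage 1: water left = (1−0.599)×362.97 = 145.55; stream total = 872.58 lb/h.
After stage 2: water left = (1−0.294)×145.55 = 102.76; final concentrate = 829.79 lb/h.
protein fraction = 403.3/829.79 = 0.486.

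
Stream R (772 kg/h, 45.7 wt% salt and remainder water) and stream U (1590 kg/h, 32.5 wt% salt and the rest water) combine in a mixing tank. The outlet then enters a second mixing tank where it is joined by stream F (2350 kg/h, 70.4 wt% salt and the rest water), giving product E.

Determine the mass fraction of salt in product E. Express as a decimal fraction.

Overall, product flow = 4712 kg/h.
salt in = 772×0.457 + 1590×0.325 + 2350×0.704 = 2524 kg/h.
salt fraction in E = 0.536.

0.536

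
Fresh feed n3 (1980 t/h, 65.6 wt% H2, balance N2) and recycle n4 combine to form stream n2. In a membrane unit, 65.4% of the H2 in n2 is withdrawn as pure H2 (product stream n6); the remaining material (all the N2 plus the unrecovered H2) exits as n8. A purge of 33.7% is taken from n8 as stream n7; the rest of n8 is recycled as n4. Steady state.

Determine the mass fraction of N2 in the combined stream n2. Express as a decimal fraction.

0.5453

N2 enters only via n3 and leaves only via the purge: 1980×0.344 = 0.337×(N2 in n8), and the membrane unit passes all N2, so N2 in n2 = N2 in n8 = 2021.1 t/h.
H2 in n2: m_A = 1980×0.656 + (1−0.337)·(1−0.654)·m_A, so m_A = 1298.9/0.7706 = 1685.5 t/h.
n2 = 1685.5 + 2021.1 = 3706.7 t/h.
N2 fraction in n2 = 2021.1/3706.7 = 0.5453.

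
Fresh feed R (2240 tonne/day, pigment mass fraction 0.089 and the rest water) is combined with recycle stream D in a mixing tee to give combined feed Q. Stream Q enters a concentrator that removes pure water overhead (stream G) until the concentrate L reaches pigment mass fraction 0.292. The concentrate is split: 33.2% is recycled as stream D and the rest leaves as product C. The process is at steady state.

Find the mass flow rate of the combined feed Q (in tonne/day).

2579 tonne/day

Overall pigment balance (none leaves overhead): pigment in fresh feed = pigment in product, i.e. 2240×0.089 = (1−0.332)·L·0.292.
L = 199.36/(0.292×0.668) = 1022.1 tonne/day.
Recycle D = 0.332×1022.1 = 339.33 tonne/day.
Combined feed Q = 2240 + 339.33 = 2579.3 tonne/day.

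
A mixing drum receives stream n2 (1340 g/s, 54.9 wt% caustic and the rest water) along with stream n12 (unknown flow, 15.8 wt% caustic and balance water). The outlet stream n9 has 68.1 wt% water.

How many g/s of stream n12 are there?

1914 g/s

Let n12 be the unknown flow. Total out = 1340 + n12.
water balance: 604.34 + 0.842·n12 = 0.681·(1340 + n12)
(0.842 − 0.681)·n12 = 0.681×1340 − 604.34 = 308.2
n12 = 308.2 / 0.161 = 1914.3 g/s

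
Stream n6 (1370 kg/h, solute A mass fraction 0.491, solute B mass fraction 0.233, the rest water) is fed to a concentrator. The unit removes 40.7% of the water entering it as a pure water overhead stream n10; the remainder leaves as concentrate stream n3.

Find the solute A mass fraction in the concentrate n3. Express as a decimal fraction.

0.553

solute A is not removed: 1370×0.491 = 672.67 kg/h of solute A enters n3.
water entering = 1370×0.276 = 378.12 kg/h; overhead removed = 0.407×378.12 = 153.89 kg/h.
Concentrate = 1370 − 153.89 = 1216.1 kg/h.
Mass fraction = 672.67/1216.1 = 0.553.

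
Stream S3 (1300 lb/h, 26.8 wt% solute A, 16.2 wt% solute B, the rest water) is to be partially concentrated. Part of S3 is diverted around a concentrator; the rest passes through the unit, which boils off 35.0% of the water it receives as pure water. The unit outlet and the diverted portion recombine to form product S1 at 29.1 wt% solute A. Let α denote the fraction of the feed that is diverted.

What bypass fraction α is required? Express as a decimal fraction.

0.604

All 1300×0.268 = 348.4 lb/h of solute A reaches S1, so S1 = 348.4/0.291 = 1197.3 lb/h and vapour = 102.75 lb/h.
The evaporator receives (1−α)·1300 of feed at 0.570 water and removes 0.350 of that water:
0.350×0.570×(1−α)×1300 = 102.75
(1−α) = 102.75/259.35 = 0.3962;  α = 0.6038.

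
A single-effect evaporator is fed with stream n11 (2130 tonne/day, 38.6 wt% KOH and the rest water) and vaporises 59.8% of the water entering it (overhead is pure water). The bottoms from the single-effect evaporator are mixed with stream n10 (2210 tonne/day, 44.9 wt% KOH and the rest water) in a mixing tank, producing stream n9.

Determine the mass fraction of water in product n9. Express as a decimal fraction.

0.4900

Vapour removed = 0.598×0.614×2130 = 782.08 tonne/day; concentrate = 1347.9 tonne/day.
water reaching the mixer = 525.74 (from concentrate) + 2210×0.551 = 1743.5 tonne/day.
Product flow = 1347.9 + 2210 = 3557.9 tonne/day; water fraction = 0.4900.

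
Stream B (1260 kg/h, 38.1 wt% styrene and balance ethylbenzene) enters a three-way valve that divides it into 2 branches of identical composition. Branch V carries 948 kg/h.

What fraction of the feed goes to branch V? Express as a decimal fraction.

0.752

Fraction to V = 948/1260 = 0.7524.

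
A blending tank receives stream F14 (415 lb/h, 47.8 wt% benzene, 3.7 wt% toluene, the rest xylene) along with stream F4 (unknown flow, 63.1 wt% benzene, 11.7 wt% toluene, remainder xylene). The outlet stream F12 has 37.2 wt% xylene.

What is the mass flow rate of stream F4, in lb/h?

390.8 lb/h

Let F4 be the unknown flow. Total out = 415 + F4.
xylene balance: 201.28 + 0.252·F4 = 0.372·(415 + F4)
(0.252 − 0.372)·F4 = 0.372×415 − 201.28 = -46.895
F4 = -46.895 / -0.120 = 390.79 lb/h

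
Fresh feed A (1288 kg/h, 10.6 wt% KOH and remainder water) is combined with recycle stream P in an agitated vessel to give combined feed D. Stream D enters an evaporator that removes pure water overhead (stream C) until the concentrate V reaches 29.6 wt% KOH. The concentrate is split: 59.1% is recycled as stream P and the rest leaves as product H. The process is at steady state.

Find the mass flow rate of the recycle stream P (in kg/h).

Overall KOH balance (none leaves overhead): KOH in fresh feed = KOH in product, i.e. 1288×0.106 = (1−0.591)·V·0.296.
V = 136.53/(0.296×0.409) = 1127.7 kg/h.
Recycle P = 0.591×1127.7 = 666.49 kg/h.

666.5 kg/h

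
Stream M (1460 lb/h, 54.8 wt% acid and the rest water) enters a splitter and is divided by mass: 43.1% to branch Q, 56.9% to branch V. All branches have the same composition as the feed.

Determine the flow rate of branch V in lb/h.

Branch V flow = 0.569×1460 = 830.74 lb/h.

830.7 lb/h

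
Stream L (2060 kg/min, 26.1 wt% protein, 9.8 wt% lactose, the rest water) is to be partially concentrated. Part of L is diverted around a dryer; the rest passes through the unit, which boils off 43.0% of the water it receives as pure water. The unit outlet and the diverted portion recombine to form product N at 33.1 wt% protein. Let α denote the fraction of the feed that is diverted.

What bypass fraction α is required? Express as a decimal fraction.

0.233

All 2060×0.261 = 537.66 kg/min of protein reaches N, so N = 537.66/0.331 = 1624.4 kg/min and vapour = 435.65 kg/min.
The evaporator receives (1−α)·2060 of feed at 0.641 water and removes 0.430 of that water:
0.430×0.641×(1−α)×2060 = 435.65
(1−α) = 435.65/567.8 = 0.7673;  α = 0.2327.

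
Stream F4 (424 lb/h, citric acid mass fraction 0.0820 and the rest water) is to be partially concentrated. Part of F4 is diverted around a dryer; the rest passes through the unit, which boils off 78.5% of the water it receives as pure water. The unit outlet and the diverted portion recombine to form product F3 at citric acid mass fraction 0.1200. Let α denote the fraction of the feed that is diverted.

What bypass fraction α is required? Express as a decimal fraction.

All 424×0.082 = 34.768 lb/h of citric acid reaches F3, so F3 = 34.768/0.120 = 289.73 lb/h and vapour = 134.27 lb/h.
The evaporator receives (1−α)·424 of feed at 0.918 water and removes 0.785 of that water:
0.785×0.918×(1−α)×424 = 134.27
(1−α) = 134.27/305.55 = 0.4394;  α = 0.5606.

0.561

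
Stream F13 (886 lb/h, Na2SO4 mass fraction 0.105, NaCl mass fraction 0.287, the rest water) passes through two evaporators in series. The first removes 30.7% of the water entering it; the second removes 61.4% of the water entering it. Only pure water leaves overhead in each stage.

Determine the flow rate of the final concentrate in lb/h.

491.4 lb/h

water in feed = 886×0.608 = 538.69 lb/h.
After stage 1: water left = (1−0.307)×538.69 = 373.31; stream total = 720.62 lb/h.
After stage 2: water left = (1−0.614)×373.31 = 144.1; final concentrate = 491.41 lb/h.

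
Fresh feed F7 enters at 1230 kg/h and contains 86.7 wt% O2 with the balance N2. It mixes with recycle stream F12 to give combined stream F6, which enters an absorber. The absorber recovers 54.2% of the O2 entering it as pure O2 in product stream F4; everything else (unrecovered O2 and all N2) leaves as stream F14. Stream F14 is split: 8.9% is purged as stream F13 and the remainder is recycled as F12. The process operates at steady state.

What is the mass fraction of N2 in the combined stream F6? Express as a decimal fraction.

N2 enters only via F7 and leaves only via the purge: 1230×0.133 = 0.089×(N2 in F14), and the absorber passes all N2, so N2 in F6 = N2 in F14 = 1838.1 kg/h.
O2 in F6: m_A = 1230×0.867 + (1−0.089)·(1−0.542)·m_A, so m_A = 1066.4/0.5828 = 1829.9 kg/h.
F6 = 1829.9 + 1838.1 = 3668 kg/h.
N2 fraction in F6 = 1838.1/3668 = 0.501.

0.501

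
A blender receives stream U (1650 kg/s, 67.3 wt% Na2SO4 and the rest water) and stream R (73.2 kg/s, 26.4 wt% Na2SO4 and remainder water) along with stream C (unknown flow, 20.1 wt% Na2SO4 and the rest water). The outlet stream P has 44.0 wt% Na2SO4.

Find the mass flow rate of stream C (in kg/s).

Let C be the unknown flow. Total out = 1723.2 + C.
Na2SO4 balance: 1129.8 + 0.201·C = 0.440·(1723.2 + C)
(0.201 − 0.440)·C = 0.440×1723.2 − 1129.8 = -371.57
C = -371.57 / -0.239 = 1554.7 kg/s

1555 kg/s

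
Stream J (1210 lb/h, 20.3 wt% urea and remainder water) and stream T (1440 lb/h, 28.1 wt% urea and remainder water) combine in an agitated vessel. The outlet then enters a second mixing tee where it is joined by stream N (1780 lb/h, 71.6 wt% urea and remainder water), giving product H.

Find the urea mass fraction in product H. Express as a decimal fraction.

Overall, product flow = 4430 lb/h.
urea in = 1210×0.203 + 1440×0.281 + 1780×0.716 = 1924.8 lb/h.
urea fraction in H = 0.434.

0.434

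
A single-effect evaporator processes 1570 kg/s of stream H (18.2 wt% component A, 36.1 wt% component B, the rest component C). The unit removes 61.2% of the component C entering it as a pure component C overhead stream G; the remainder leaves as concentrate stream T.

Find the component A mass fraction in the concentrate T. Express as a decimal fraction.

0.2527

component A is not removed: 1570×0.182 = 285.74 kg/s of component A enters T.
component C entering = 1570×0.457 = 717.49 kg/s; overhead removed = 0.612×717.49 = 439.1 kg/s.
Concentrate = 1570 − 439.1 = 1130.9 kg/s.
Mass fraction = 285.74/1130.9 = 0.2527.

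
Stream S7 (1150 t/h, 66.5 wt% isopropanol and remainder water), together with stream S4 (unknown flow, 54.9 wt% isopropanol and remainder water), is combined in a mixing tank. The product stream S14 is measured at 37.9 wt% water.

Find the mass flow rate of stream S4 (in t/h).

Let S4 be the unknown flow. Total out = 1150 + S4.
water balance: 385.25 + 0.451·S4 = 0.379·(1150 + S4)
(0.451 − 0.379)·S4 = 0.379×1150 − 385.25 = 50.6
S4 = 50.6 / 0.072 = 702.78 t/h

702.8 t/h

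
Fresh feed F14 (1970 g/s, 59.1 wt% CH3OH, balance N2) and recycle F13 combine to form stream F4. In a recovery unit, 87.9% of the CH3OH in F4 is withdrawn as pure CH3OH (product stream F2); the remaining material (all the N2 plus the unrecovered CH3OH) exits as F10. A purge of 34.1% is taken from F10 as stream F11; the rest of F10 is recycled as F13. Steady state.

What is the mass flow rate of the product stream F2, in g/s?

CH3OH in F4: m_A = 1970×0.591 + (1−0.341)·(1−0.879)·m_A, so m_A = 1164.3/0.9203 = 1265.2 g/s.
Product F2 = 0.879×1265.2 = 1112.1 g/s.

1112 g/s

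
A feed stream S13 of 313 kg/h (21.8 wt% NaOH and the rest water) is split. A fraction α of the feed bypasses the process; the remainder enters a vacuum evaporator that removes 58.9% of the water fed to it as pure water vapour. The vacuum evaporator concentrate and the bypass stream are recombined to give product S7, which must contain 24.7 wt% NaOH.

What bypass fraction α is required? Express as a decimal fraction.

All 313×0.218 = 68.234 kg/h of NaOH reaches S7, so S7 = 68.234/0.247 = 276.25 kg/h and vapour = 36.749 kg/h.
The evaporator receives (1−α)·313 of feed at 0.782 water and removes 0.589 of that water:
0.589×0.782×(1−α)×313 = 36.749
(1−α) = 36.749/144.17 = 0.2549;  α = 0.7451.

0.745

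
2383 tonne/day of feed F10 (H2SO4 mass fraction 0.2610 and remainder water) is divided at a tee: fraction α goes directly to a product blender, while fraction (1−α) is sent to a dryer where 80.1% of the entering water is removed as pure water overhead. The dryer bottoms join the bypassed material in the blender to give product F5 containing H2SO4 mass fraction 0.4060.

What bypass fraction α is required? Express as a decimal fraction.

All 2383×0.261 = 621.96 tonne/day of H2SO4 reaches F5, so F5 = 621.96/0.406 = 1531.9 tonne/day and vapour = 851.07 tonne/day.
The evaporator receives (1−α)·2383 of feed at 0.739 water and removes 0.801 of that water:
0.801×0.739×(1−α)×2383 = 851.07
(1−α) = 851.07/1410.6 = 0.6033;  α = 0.3967.

0.397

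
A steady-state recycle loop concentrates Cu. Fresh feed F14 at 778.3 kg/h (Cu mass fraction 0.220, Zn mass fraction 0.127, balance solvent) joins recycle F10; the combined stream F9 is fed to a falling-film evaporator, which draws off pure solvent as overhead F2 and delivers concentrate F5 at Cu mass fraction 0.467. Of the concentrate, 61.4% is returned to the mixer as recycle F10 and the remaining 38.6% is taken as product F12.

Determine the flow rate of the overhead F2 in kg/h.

411.6 kg/h

Overall Cu balance (none leaves overhead): Cu in fresh feed = Cu in product, i.e. 778.3×0.220 = (1−0.614)·F5·0.467.
F5 = 171.23/(0.467×0.386) = 949.87 kg/h.
Recycle F10 = 0.614×949.87 = 583.22 kg/h.
Combined feed F9 = 778.3 + 583.22 = 1361.5 kg/h.
Overhead F2 = F9 − F5 = 1361.5 − 949.87 = 411.65 kg/h.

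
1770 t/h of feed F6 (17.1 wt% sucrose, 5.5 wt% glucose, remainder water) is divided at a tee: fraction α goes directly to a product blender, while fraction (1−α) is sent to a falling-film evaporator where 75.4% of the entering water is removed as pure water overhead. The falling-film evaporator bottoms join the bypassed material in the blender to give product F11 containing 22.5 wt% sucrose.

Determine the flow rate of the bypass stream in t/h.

1042 t/h

All 1770×0.171 = 302.67 t/h of sucrose reaches F11, so F11 = 302.67/0.225 = 1345.2 t/h and vapour = 424.8 t/h.
The evaporator receives (1−α)·1770 of feed at 0.774 water and removes 0.754 of that water:
0.754×0.774×(1−α)×1770 = 424.8
(1−α) = 424.8/1033 = 0.4112;  α = 0.5888.
Bypass flow = 0.5888×1770 = 1042.1 t/h.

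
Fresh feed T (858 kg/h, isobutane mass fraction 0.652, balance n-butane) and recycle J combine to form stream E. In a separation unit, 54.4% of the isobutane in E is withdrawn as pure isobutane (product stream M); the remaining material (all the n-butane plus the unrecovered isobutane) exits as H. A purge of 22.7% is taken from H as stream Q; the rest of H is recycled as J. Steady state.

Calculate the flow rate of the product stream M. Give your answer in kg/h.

470 kg/h

isobutane in E: m_A = 858×0.652 + (1−0.227)·(1−0.544)·m_A, so m_A = 559.42/0.6475 = 863.95 kg/h.
Product M = 0.544×863.95 = 469.99 kg/h.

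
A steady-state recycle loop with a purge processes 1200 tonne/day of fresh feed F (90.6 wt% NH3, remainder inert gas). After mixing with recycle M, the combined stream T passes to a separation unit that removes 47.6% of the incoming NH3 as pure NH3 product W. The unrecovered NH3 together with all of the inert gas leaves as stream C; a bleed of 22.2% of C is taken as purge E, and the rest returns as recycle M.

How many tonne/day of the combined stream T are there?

2344 tonne/day

inert gas enters only via F and leaves only via the purge: 1200×0.094 = 0.222×(inert gas in C), and the separation unit passes all inert gas, so inert gas in T = inert gas in C = 508.11 tonne/day.
NH3 in T: m_A = 1200×0.906 + (1−0.222)·(1−0.476)·m_A, so m_A = 1087.2/0.5923 = 1835.5 tonne/day.
T = 1835.5 + 508.11 = 2343.6 tonne/day.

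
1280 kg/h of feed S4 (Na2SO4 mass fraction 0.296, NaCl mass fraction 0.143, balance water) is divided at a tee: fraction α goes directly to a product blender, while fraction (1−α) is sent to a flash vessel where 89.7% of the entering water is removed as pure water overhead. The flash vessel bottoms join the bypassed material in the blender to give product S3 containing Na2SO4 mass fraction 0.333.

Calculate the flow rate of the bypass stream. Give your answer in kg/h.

997.4 kg/h

All 1280×0.296 = 378.88 kg/h of Na2SO4 reaches S3, so S3 = 378.88/0.333 = 1137.8 kg/h and vapour = 142.22 kg/h.
The evaporator receives (1−α)·1280 of feed at 0.561 water and removes 0.897 of that water:
0.897×0.561×(1−α)×1280 = 142.22
(1−α) = 142.22/644.12 = 0.2208;  α = 0.7792.
Bypass flow = 0.7792×1280 = 997.37 kg/h.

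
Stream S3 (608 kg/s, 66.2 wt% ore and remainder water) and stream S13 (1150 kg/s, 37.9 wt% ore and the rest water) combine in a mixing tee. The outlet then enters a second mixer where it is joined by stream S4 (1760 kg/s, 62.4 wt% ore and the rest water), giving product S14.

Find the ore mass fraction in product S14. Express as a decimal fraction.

Overall, product flow = 3518 kg/s.
ore in = 608×0.662 + 1150×0.379 + 1760×0.624 = 1936.6 kg/s.
ore fraction in S14 = 0.550.

0.550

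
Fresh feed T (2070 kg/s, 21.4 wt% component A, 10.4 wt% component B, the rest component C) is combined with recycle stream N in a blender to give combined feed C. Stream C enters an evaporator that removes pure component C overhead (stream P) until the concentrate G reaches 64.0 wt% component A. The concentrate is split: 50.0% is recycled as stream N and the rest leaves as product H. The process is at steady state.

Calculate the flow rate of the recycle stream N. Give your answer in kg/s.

Overall component A balance (none leaves overhead): component A in fresh feed = component A in product, i.e. 2070×0.214 = (1−0.500)·G·0.640.
G = 442.98/(0.640×0.500) = 1384.3 kg/s.
Recycle N = 0.500×1384.3 = 692.16 kg/s.

692.2 kg/s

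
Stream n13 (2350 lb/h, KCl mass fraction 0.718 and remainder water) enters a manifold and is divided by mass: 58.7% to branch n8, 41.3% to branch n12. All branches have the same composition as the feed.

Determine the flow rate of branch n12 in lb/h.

970.5 lb/h

Branch n12 flow = 0.413×2350 = 970.55 lb/h.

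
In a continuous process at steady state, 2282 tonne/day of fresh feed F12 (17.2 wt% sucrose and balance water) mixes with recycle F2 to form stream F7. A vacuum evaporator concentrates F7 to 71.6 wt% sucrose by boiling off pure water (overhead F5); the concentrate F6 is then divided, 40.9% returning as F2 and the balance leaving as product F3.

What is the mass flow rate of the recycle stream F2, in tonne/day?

Overall sucrose balance (none leaves overhead): sucrose in fresh feed = sucrose in product, i.e. 2282×0.172 = (1−0.409)·F6·0.716.
F6 = 392.5/(0.716×0.591) = 927.56 tonne/day.
Recycle F2 = 0.409×927.56 = 379.37 tonne/day.

379.4 tonne/day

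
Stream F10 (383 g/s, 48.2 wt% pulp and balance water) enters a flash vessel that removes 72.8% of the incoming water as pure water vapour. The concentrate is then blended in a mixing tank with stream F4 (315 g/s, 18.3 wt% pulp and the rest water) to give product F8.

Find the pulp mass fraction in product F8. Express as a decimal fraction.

Vapour removed = 0.728×0.518×383 = 144.43 g/s; concentrate = 238.57 g/s.
pulp reaching the mixer = 184.61 (from concentrate) + 315×0.183 = 242.25 g/s.
Product flow = 238.57 + 315 = 553.57 g/s; pulp fraction = 0.438.

0.438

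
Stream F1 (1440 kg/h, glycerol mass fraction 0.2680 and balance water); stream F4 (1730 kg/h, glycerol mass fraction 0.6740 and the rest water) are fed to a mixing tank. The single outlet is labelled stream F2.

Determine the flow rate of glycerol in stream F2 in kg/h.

glycerol out = glycerol in = 1440×0.268 + 1730×0.674 = 1551.9 kg/h.

1552 kg/h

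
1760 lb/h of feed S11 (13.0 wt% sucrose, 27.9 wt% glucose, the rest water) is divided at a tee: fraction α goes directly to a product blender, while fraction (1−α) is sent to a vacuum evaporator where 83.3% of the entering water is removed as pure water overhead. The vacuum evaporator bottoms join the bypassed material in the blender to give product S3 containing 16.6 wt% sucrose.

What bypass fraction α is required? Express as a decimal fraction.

All 1760×0.130 = 228.8 lb/h of sucrose reaches S3, so S3 = 228.8/0.166 = 1378.3 lb/h and vapour = 381.69 lb/h.
The evaporator receives (1−α)·1760 of feed at 0.591 water and removes 0.833 of that water:
0.833×0.591×(1−α)×1760 = 381.69
(1−α) = 381.69/866.45 = 0.4405;  α = 0.5595.

0.559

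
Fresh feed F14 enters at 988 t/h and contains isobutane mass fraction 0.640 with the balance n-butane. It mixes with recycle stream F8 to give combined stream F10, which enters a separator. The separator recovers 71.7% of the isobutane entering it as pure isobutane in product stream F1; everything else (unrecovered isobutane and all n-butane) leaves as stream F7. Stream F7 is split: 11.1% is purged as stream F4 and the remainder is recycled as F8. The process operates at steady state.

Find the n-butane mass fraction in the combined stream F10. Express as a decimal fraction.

n-butane enters only via F14 and leaves only via the purge: 988×0.360 = 0.111×(n-butane in F7), and the separator passes all n-butane, so n-butane in F10 = n-butane in F7 = 3204.3 t/h.
isobutane in F10: m_A = 988×0.640 + (1−0.111)·(1−0.717)·m_A, so m_A = 632.32/0.7484 = 844.88 t/h.
F10 = 844.88 + 3204.3 = 4049.2 t/h.
n-butane fraction in F10 = 3204.3/4049.2 = 0.791.

0.791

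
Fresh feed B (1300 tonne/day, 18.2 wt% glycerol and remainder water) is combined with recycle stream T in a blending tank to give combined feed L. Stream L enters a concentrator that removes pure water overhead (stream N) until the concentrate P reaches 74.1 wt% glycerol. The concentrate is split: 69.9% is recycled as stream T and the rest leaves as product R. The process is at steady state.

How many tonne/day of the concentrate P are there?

1061 tonne/day

Overall glycerol balance (none leaves overhead): glycerol in fresh feed = glycerol in product, i.e. 1300×0.182 = (1−0.699)·P·0.741.
P = 236.6/(0.741×0.301) = 1060.8 tonne/day.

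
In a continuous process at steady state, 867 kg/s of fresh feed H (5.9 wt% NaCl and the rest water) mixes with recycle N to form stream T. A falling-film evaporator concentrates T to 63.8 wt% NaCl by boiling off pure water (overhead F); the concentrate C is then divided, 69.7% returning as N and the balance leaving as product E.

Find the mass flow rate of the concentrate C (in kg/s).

264.6 kg/s

Overall NaCl balance (none leaves overhead): NaCl in fresh feed = NaCl in product, i.e. 867×0.059 = (1−0.697)·C·0.638.
C = 51.153/(0.638×0.303) = 264.61 kg/s.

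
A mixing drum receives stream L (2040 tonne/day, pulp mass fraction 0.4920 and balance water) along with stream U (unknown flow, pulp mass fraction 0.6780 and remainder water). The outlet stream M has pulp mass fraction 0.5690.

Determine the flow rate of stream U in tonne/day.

Let U be the unknown flow. Total out = 2040 + U.
pulp balance: 1003.7 + 0.678·U = 0.569·(2040 + U)
(0.678 − 0.569)·U = 0.569×2040 − 1003.7 = 157.08
U = 157.08 / 0.109 = 1441.1 tonne/day

1441 tonne/day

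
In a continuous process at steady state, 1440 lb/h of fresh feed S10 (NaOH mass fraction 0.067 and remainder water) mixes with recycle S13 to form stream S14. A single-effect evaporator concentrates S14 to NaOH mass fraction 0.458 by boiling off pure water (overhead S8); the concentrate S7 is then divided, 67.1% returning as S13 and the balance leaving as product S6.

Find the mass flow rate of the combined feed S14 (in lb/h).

Overall NaOH balance (none leaves overhead): NaOH in fresh feed = NaOH in product, i.e. 1440×0.067 = (1−0.671)·S7·0.458.
S7 = 96.48/(0.458×0.329) = 640.29 lb/h.
Recycle S13 = 0.671×640.29 = 429.63 lb/h.
Combined feed S14 = 1440 + 429.63 = 1869.6 lb/h.

1870 lb/h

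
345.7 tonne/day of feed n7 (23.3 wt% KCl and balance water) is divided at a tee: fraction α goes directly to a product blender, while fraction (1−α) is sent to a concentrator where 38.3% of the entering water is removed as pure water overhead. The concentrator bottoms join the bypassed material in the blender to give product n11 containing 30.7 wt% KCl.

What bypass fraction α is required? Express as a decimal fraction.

All 345.7×0.233 = 80.548 tonne/day of KCl reaches n11, so n11 = 80.548/0.307 = 262.37 tonne/day and vapour = 83.328 tonne/day.
The evaporator receives (1−α)·345.7 of feed at 0.767 water and removes 0.383 of that water:
0.383×0.767×(1−α)×345.7 = 83.328
(1−α) = 83.328/101.55 = 0.8205;  α = 0.1795.

0.179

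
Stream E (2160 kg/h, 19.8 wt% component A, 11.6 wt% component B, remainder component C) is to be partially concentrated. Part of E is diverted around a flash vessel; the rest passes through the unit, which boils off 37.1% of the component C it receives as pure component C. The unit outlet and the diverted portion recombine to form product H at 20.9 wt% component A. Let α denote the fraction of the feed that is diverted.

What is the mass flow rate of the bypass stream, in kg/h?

1713 kg/h

All 2160×0.198 = 427.68 kg/h of component A reaches H, so H = 427.68/0.209 = 2046.3 kg/h and vapour = 113.68 kg/h.
The evaporator receives (1−α)·2160 of feed at 0.686 component C and removes 0.371 of that component C:
0.371×0.686×(1−α)×2160 = 113.68
(1−α) = 113.68/549.73 = 0.2068;  α = 0.7932.
Bypass flow = 0.7932×2160 = 1713.3 kg/h.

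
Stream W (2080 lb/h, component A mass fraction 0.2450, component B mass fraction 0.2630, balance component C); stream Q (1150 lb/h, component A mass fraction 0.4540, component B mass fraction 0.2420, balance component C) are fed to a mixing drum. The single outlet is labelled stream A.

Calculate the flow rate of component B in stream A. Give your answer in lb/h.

component B out = component B in = 2080×0.263 + 1150×0.242 = 825.34 lb/h.

825.3 lb/h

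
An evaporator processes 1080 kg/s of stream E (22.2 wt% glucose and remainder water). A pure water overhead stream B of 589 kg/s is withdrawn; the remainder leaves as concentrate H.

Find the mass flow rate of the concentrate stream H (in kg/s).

491 kg/s

Concentrate = 1080 − 589 = 491 kg/s.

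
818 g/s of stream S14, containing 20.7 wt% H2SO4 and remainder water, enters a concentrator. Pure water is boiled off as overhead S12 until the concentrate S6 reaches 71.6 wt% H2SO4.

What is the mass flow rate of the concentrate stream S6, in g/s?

H2SO4 is conserved: 818×0.207 = 169.33 g/s all reports to the concentrate.
Concentrate = 169.33/(target fraction) = 236.49 g/s.

236.5 g/s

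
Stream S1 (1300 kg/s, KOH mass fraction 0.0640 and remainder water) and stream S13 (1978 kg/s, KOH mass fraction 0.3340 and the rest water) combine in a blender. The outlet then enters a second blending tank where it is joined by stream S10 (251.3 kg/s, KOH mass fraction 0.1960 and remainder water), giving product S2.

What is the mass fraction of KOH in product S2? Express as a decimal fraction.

Overall, product flow = 3529.3 kg/s.
KOH in = 1300×0.064 + 1978×0.334 + 251.3×0.196 = 793.11 kg/s.
KOH fraction in S2 = 0.2247.

0.2247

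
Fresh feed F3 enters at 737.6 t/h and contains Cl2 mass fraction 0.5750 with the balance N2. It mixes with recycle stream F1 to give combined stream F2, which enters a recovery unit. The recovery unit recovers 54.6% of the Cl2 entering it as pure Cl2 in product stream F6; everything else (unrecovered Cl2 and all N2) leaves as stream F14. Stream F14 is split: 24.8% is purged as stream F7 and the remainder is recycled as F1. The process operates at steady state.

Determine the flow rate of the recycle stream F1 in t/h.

N2 enters only via F3 and leaves only via the purge: 737.6×0.425 = 0.248×(N2 in F14), and the recovery unit passes all N2, so N2 in F2 = N2 in F14 = 1264 t/h.
Cl2 in F2: m_A = 737.6×0.575 + (1−0.248)·(1−0.546)·m_A, so m_A = 424.12/0.6586 = 643.98 t/h.
F14 = (1−0.546)×643.98 + 1264 = 1556.4 t/h.
Recycle F1 = (1−0.248)×1556.4 = 1170.4 t/h.

1170 t/h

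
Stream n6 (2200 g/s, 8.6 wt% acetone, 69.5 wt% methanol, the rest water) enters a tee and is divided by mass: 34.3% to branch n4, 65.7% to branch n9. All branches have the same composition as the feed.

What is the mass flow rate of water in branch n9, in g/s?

Branch n9 total = 0.657×2200 = 1445.4 g/s.
water in n9 = 0.219×1445.4 = 316.54 g/s.

316.5 g/s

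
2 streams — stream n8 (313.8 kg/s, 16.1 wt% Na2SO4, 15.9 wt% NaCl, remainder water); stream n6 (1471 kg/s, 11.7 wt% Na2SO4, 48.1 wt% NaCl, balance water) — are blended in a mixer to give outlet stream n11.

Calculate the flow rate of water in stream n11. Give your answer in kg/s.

804.7 kg/s

water out = water in = 313.8×0.680 + 1471×0.402 = 804.73 kg/s.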